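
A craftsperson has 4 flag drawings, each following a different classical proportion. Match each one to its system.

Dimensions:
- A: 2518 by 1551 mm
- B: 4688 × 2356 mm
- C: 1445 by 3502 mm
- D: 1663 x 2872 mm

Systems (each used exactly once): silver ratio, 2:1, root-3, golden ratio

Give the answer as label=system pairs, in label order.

Ratios: A ≈ 1.623; B ≈ 1.990; C ≈ 2.424; D ≈ 1.727.
Targets: silver ratio ≈ 2.414; 2:1 ≈ 2.000; root-3 ≈ 1.732; golden ratio ≈ 1.618.

A=golden ratio, B=2:1, C=silver ratio, D=root-3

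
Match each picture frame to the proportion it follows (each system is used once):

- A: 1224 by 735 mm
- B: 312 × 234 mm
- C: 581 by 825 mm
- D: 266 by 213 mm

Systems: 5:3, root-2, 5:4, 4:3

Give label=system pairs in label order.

A=5:3, B=4:3, C=root-2, D=5:4

A = 1224/735 ≈ 1.665 → 5:3 (1.667)
B = 312/234 ≈ 1.333 → 4:3 (1.333)
C = 825/581 ≈ 1.420 → root-2 (1.414)
D = 266/213 ≈ 1.249 → 5:4 (1.250)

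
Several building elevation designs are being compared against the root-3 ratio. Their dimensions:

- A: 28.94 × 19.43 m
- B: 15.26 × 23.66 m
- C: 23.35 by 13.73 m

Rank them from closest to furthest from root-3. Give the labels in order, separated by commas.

Ratios: A = 28.94 / 19.43 ≈ 1.489; B = 23.66 / 15.26 ≈ 1.550; C = 23.35 / 13.73 ≈ 1.701.
|Δ from 1.732|: A 0.243; B 0.182; C 0.031.

C, B, A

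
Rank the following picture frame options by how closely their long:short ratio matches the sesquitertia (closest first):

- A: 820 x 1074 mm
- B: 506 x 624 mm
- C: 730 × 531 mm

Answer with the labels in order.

A, C, B

Ratios: A = 1074 / 820 ≈ 1.310; B = 624 / 506 ≈ 1.233; C = 730 / 531 ≈ 1.375.
|Δ from 1.333|: A 0.023; B 0.100; C 0.042.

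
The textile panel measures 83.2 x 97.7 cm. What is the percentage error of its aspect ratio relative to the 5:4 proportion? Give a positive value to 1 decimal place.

6.1%

Ratio = 97.7 / 83.2 ≈ 1.1743.
Ideal 5:4 = 1.2500. |1.1743 − 1.2500| / 1.2500 ≈ 6.06% → 6.1%.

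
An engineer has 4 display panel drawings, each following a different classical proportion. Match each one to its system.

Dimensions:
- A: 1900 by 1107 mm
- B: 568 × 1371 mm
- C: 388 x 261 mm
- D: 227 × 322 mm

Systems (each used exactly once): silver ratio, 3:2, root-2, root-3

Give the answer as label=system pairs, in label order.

A = 1900/1107 ≈ 1.716 → root-3 (1.732)
B = 1371/568 ≈ 2.414 → silver ratio (2.414)
C = 388/261 ≈ 1.487 → 3:2 (1.500)
D = 322/227 ≈ 1.419 → root-2 (1.414)

A=root-3, B=silver ratio, C=3:2, D=root-2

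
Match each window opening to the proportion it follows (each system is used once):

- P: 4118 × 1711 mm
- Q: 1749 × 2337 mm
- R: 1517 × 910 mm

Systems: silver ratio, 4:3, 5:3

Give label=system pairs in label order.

Ratios: P ≈ 2.407; Q ≈ 1.336; R ≈ 1.667.
Targets: silver ratio ≈ 2.414; 4:3 ≈ 1.333; 5:3 ≈ 1.667.

P=silver ratio, Q=4:3, R=5:3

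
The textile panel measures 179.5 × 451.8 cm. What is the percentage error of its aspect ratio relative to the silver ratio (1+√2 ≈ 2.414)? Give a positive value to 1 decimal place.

Ratio = 451.8 / 179.5 ≈ 2.5170.
Ideal silver ratio ≈ 2.4142. |2.5170 − 2.4142| / 2.4142 ≈ 4.26% → 4.3%.

4.3%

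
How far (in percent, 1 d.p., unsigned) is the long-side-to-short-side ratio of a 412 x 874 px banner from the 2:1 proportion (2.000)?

6.1%

Ratio = 874 / 412 ≈ 2.1214.
Ideal 2:1 = 2.0000. |2.1214 − 2.0000| / 2.0000 ≈ 6.07% → 6.1%.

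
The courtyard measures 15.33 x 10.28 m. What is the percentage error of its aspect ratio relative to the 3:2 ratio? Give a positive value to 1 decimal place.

Ratio = 15.33 / 10.28 ≈ 1.4912.
Ideal 3:2 = 1.5000. |1.4912 − 1.5000| / 1.5000 ≈ 0.59% → 0.6%.

0.6%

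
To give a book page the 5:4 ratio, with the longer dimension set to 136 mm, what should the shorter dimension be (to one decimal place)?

108.8 mm

5:4 = 1.25000.
Shorter side = 136 ÷ 1.25000 ≈ 108.800 → 108.8 mm.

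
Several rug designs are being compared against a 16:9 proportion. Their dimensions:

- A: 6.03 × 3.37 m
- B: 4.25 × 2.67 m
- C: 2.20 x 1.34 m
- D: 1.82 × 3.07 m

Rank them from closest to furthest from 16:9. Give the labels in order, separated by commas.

A: 6.03/3.37 ≈ 1.789 → |1.789 − 1.778| = 0.011
B: 4.25/2.67 ≈ 1.592 → |1.592 − 1.778| = 0.186
C: 2.20/1.34 ≈ 1.642 → |1.642 − 1.778| = 0.136
D: 3.07/1.82 ≈ 1.687 → |1.687 − 1.778| = 0.091

A, D, C, B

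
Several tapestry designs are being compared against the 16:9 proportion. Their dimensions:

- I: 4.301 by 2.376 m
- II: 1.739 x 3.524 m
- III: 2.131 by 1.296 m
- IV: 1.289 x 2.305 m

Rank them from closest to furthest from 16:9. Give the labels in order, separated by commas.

I: 4.301/2.376 ≈ 1.810 → |1.810 − 1.778| = 0.032
II: 3.524/1.739 ≈ 2.026 → |2.026 − 1.778| = 0.248
III: 2.131/1.296 ≈ 1.644 → |1.644 − 1.778| = 0.134
IV: 2.305/1.289 ≈ 1.788 → |1.788 − 1.778| = 0.010

IV, I, III, II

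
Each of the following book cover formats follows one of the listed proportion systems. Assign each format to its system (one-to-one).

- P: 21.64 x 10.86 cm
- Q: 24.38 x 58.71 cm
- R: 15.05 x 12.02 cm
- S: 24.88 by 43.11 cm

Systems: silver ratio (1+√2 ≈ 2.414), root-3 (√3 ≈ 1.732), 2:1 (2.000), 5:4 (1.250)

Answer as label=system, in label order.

P=2:1, Q=silver ratio, R=5:4, S=root-3

P = 21.64/10.86 ≈ 1.993 → 2:1 (2.000)
Q = 58.71/24.38 ≈ 2.408 → silver ratio (2.414)
R = 15.05/12.02 ≈ 1.252 → 5:4 (1.250)
S = 43.11/24.88 ≈ 1.733 → root-3 (1.732)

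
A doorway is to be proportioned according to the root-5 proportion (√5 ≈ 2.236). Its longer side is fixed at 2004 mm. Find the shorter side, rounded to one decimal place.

root-5 ≈ 2.23607.
Shorter side = 2004 ÷ 2.23607 ≈ 896.215 → 896.2 mm.

896.2 mm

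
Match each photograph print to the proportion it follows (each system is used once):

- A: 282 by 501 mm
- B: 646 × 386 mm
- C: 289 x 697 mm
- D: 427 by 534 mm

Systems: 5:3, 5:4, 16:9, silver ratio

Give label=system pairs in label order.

Ratios: A ≈ 1.777; B ≈ 1.674; C ≈ 2.412; D ≈ 1.251.
Targets: 5:3 ≈ 1.667; 5:4 ≈ 1.250; 16:9 ≈ 1.778; silver ratio ≈ 2.414.

A=16:9, B=5:3, C=silver ratio, D=5:4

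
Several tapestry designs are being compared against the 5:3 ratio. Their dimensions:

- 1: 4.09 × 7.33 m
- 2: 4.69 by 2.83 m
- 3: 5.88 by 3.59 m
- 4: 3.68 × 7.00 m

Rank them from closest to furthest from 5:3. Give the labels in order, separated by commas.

2, 3, 1, 4

1: 7.33/4.09 ≈ 1.792 → |1.792 − 1.667| = 0.125
2: 4.69/2.83 ≈ 1.657 → |1.657 − 1.667| = 0.010
3: 5.88/3.59 ≈ 1.638 → |1.638 − 1.667| = 0.029
4: 7.00/3.68 ≈ 1.902 → |1.902 − 1.667| = 0.235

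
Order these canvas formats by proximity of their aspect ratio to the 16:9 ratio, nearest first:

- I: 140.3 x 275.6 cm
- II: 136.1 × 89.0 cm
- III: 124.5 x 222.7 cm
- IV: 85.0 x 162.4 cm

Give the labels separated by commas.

III, IV, I, II

I: 275.6/140.3 ≈ 1.964 → |1.964 − 1.778| = 0.186
II: 136.1/89.0 ≈ 1.529 → |1.529 − 1.778| = 0.249
III: 222.7/124.5 ≈ 1.789 → |1.789 − 1.778| = 0.011
IV: 162.4/85.0 ≈ 1.911 → |1.911 − 1.778| = 0.133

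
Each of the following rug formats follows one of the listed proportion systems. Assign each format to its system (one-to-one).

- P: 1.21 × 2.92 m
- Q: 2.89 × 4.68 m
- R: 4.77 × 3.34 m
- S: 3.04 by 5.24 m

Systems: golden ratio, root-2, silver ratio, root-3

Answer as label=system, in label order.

P = 2.92/1.21 ≈ 2.413 → silver ratio (2.414)
Q = 4.68/2.89 ≈ 1.619 → golden ratio (1.618)
R = 4.77/3.34 ≈ 1.428 → root-2 (1.414)
S = 5.24/3.04 ≈ 1.724 → root-3 (1.732)

P=silver ratio, Q=golden ratio, R=root-2, S=root-3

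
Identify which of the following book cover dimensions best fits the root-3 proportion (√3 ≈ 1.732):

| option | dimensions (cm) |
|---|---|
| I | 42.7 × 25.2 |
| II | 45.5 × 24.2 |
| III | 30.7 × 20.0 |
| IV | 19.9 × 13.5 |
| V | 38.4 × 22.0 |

Ratios (long/short): I ≈ 1.694; II ≈ 1.880; III ≈ 1.535; IV ≈ 1.474; V ≈ 1.745.
root-3 ≈ 1.732; option V is nearest (Δ 0.013).

V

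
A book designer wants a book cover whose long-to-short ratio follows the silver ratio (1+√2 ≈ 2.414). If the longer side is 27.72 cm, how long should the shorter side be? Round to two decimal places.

11.48 cm

silver ratio ≈ 2.41421.
Shorter side = 27.72 ÷ 2.41421 ≈ 11.4820 → 11.48 cm.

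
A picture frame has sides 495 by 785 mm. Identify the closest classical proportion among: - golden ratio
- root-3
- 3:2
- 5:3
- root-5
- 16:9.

golden ratio

785/495 ≈ 1.586. Nearest candidates are golden ratio (1.618, off by 0.032) and 5:3 (1.667, off by 0.081).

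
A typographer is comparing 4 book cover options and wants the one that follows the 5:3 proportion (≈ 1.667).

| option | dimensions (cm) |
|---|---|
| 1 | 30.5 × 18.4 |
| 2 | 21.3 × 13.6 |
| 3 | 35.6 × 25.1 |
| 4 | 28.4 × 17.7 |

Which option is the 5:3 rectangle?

1

Ratios (long/short): 1 ≈ 1.658; 2 ≈ 1.566; 3 ≈ 1.418; 4 ≈ 1.605.
5:3 ≈ 1.667; option 1 is nearest (Δ 0.009).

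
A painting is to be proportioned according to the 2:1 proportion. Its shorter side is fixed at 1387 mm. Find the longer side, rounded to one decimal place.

2774.0 mm

2:1 = 2.00000.
Longer side = 1387 × 2.00000 ≈ 2774.000 → 2774.0 mm.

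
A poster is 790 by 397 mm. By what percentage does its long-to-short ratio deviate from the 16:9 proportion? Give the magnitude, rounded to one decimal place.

Ratio = 790 / 397 ≈ 1.9899.
Ideal 16:9 ≈ 1.7778. |1.9899 − 1.7778| / 1.7778 ≈ 11.93% → 11.9%.

11.9%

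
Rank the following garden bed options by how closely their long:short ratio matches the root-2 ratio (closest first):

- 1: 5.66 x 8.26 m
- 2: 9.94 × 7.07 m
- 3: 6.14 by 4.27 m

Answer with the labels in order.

2, 3, 1

1: 8.26/5.66 ≈ 1.459 → |1.459 − 1.414| = 0.045
2: 9.94/7.07 ≈ 1.406 → |1.406 − 1.414| = 0.008
3: 6.14/4.27 ≈ 1.438 → |1.438 − 1.414| = 0.024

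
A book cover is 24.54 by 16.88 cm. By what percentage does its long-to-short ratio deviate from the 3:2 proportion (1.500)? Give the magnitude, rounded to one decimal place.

Ratio = 24.54 / 16.88 ≈ 1.4538.
Ideal 3:2 = 1.5000. |1.4538 − 1.5000| / 1.5000 ≈ 3.08% → 3.1%.

3.1%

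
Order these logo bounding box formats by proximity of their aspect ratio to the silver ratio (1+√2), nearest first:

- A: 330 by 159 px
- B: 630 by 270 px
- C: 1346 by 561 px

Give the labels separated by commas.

C, B, A

A: 330/159 ≈ 2.075 → |2.075 − 2.414| = 0.339
B: 630/270 ≈ 2.333 → |2.333 − 2.414| = 0.081
C: 1346/561 ≈ 2.399 → |2.399 − 2.414| = 0.015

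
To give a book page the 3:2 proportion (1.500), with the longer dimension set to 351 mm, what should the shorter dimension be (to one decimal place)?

3:2 = 1.50000.
Shorter side = 351 ÷ 1.50000 ≈ 234.000 → 234.0 mm.

234.0 mm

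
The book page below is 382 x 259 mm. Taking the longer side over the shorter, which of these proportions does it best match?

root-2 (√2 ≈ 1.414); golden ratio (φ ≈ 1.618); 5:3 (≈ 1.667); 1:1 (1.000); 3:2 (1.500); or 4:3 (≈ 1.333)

382/259 ≈ 1.475. Nearest candidates are 3:2 (1.500, off by 0.025) and root-2 (1.414, off by 0.061).

3:2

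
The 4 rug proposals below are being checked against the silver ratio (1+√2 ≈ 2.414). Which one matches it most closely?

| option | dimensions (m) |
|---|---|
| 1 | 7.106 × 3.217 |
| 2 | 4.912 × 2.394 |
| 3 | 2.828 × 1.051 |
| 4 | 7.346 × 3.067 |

Ratios (long/short): 1 ≈ 2.209; 2 ≈ 2.052; 3 ≈ 2.691; 4 ≈ 2.395.
silver ratio ≈ 2.414; option 4 is nearest (Δ 0.019).

4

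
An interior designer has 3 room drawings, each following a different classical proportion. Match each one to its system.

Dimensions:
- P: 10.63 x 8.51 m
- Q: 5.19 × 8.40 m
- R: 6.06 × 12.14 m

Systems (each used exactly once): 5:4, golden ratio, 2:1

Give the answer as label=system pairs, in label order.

P=5:4, Q=golden ratio, R=2:1

P = 10.63/8.51 ≈ 1.249 → 5:4 (1.250)
Q = 8.40/5.19 ≈ 1.618 → golden ratio (1.618)
R = 12.14/6.06 ≈ 2.003 → 2:1 (2.000)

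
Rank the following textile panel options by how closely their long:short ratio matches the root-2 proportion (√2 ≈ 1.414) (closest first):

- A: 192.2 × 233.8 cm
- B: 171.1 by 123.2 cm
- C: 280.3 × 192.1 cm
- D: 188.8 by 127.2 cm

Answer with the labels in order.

B, C, D, A

A: 233.8/192.2 ≈ 1.216 → |1.216 − 1.414| = 0.198
B: 171.1/123.2 ≈ 1.389 → |1.389 − 1.414| = 0.025
C: 280.3/192.1 ≈ 1.459 → |1.459 − 1.414| = 0.045
D: 188.8/127.2 ≈ 1.484 → |1.484 − 1.414| = 0.070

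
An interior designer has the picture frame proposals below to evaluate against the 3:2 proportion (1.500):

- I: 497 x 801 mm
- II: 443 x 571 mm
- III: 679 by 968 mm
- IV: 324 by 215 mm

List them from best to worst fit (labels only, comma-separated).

IV, III, I, II

Ratios: I = 801 / 497 ≈ 1.612; II = 571 / 443 ≈ 1.289; III = 968 / 679 ≈ 1.426; IV = 324 / 215 ≈ 1.507.
|Δ from 1.500|: I 0.112; II 0.211; III 0.074; IV 0.007.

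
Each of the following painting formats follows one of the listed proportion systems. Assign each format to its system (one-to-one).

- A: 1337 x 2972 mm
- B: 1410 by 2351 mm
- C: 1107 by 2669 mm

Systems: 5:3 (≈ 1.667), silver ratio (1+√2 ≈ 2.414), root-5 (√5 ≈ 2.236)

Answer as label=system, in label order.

A = 2972/1337 ≈ 2.223 → root-5 (2.236)
B = 2351/1410 ≈ 1.667 → 5:3 (1.667)
C = 2669/1107 ≈ 2.411 → silver ratio (2.414)

A=root-5, B=5:3, C=silver ratio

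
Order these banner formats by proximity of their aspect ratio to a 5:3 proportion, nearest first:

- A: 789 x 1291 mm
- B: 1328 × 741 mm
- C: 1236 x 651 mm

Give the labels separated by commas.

Ratios: A = 1291 / 789 ≈ 1.636; B = 1328 / 741 ≈ 1.792; C = 1236 / 651 ≈ 1.899.
|Δ from 1.667|: A 0.031; B 0.125; C 0.232.

A, B, C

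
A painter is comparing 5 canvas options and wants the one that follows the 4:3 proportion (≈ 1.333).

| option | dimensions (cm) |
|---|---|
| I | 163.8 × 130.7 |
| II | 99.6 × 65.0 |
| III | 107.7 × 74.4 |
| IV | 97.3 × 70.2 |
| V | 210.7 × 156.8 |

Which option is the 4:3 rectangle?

Ratios (long/short): I ≈ 1.253; II ≈ 1.532; III ≈ 1.448; IV ≈ 1.386; V ≈ 1.344.
4:3 ≈ 1.333; option V is nearest (Δ 0.011).

V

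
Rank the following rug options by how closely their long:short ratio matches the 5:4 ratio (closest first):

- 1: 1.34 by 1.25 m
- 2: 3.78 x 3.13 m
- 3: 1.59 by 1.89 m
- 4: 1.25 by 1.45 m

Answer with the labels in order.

Ratios: 1 = 1.34 / 1.25 ≈ 1.072; 2 = 3.78 / 3.13 ≈ 1.208; 3 = 1.89 / 1.59 ≈ 1.189; 4 = 1.45 / 1.25 ≈ 1.160.
|Δ from 1.250|: 1 0.178; 2 0.042; 3 0.061; 4 0.090.

2, 3, 4, 1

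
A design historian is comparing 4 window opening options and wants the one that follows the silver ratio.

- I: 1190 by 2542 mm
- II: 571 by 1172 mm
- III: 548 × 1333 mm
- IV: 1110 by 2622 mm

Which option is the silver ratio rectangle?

III

Target silver ratio ≈ 2.414.
I: 2.136 (Δ0.278)  II: 2.053 (Δ0.361)  III: 2.432 (Δ0.018)  IV: 2.362 (Δ0.052)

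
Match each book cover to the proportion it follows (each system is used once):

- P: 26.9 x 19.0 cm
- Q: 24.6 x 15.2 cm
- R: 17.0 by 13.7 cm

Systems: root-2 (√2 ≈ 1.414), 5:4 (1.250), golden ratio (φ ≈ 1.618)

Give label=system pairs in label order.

P=root-2, Q=golden ratio, R=5:4

P = 26.9/19.0 ≈ 1.416 → root-2 (1.414)
Q = 24.6/15.2 ≈ 1.618 → golden ratio (1.618)
R = 17.0/13.7 ≈ 1.241 → 5:4 (1.250)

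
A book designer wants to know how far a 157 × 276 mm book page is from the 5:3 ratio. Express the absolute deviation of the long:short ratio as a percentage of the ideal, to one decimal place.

5.5%

Ratio = 276 / 157 ≈ 1.7580.
Ideal 5:3 ≈ 1.6667. |1.7580 − 1.6667| / 1.6667 ≈ 5.48% → 5.5%.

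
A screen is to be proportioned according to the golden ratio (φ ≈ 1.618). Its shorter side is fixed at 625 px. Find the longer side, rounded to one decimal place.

1011.3 px

golden ratio ≈ 1.61803.
Longer side = 625 × 1.61803 ≈ 1011.269 → 1011.3 px.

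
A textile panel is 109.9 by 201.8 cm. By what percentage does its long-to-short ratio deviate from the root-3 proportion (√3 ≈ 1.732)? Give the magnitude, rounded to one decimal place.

6.0%

Ratio = 201.8 / 109.9 ≈ 1.8362.
Ideal root-3 ≈ 1.7321. |1.8362 − 1.7321| / 1.7321 ≈ 6.01% → 6.0%.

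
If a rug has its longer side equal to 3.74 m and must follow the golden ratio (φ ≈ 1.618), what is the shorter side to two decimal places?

golden ratio ≈ 1.61803.
Shorter side = 3.74 ÷ 1.61803 ≈ 2.3115 → 2.31 m.

2.31 m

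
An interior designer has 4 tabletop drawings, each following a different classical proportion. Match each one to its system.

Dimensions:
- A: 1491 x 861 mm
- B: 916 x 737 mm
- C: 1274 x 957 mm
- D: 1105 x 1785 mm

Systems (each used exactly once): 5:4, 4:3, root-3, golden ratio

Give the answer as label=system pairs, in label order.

A=root-3, B=5:4, C=4:3, D=golden ratio

Ratios: A ≈ 1.732; B ≈ 1.243; C ≈ 1.331; D ≈ 1.615.
Targets: 5:4 ≈ 1.250; 4:3 ≈ 1.333; root-3 ≈ 1.732; golden ratio ≈ 1.618.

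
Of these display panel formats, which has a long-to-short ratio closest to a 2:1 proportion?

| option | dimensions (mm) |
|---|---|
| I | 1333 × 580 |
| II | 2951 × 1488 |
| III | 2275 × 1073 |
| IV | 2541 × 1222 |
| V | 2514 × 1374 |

Ratios (long/short): I ≈ 2.298; II ≈ 1.983; III ≈ 2.120; IV ≈ 2.079; V ≈ 1.830.
2:1 ≈ 2.000; option II is nearest (Δ 0.017).

II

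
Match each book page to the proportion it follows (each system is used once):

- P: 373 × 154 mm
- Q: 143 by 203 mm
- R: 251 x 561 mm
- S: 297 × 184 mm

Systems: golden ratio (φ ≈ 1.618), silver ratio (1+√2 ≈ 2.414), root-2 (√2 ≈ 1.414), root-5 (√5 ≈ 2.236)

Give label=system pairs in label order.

P = 373/154 ≈ 2.422 → silver ratio (2.414)
Q = 203/143 ≈ 1.420 → root-2 (1.414)
R = 561/251 ≈ 2.235 → root-5 (2.236)
S = 297/184 ≈ 1.614 → golden ratio (1.618)

P=silver ratio, Q=root-2, R=root-5, S=golden ratio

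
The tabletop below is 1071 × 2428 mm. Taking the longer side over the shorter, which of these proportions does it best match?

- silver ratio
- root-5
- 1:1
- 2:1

Ratio = 2428 / 1071 ≈ 2.267.
Distances: silver ratio 2.414 (Δ 0.147); root-5 2.236 (Δ 0.031); 1:1 1.000 (Δ 1.267); 2:1 2.000 (Δ 0.267).

root-5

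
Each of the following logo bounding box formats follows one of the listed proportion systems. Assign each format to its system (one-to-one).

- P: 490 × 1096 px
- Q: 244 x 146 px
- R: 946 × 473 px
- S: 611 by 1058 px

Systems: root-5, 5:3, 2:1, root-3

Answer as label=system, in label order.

P=root-5, Q=5:3, R=2:1, S=root-3

P = 1096/490 ≈ 2.237 → root-5 (2.236)
Q = 244/146 ≈ 1.671 → 5:3 (1.667)
R = 946/473 ≈ 2.000 → 2:1 (2.000)
S = 1058/611 ≈ 1.732 → root-3 (1.732)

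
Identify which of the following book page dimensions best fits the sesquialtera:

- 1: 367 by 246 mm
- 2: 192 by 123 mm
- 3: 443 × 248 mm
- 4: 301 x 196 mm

Target 3:2 ≈ 1.500.
1: 1.492 (Δ0.008)  2: 1.561 (Δ0.061)  3: 1.786 (Δ0.286)  4: 1.536 (Δ0.036)

1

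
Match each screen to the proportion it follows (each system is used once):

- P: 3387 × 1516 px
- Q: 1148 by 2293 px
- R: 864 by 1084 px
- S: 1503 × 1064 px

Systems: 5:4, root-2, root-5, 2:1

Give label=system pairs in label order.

P = 3387/1516 ≈ 2.234 → root-5 (2.236)
Q = 2293/1148 ≈ 1.997 → 2:1 (2.000)
R = 1084/864 ≈ 1.255 → 5:4 (1.250)
S = 1503/1064 ≈ 1.413 → root-2 (1.414)

P=root-5, Q=2:1, R=5:4, S=root-2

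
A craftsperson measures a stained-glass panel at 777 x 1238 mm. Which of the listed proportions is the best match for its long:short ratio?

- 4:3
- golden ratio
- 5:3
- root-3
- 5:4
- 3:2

golden ratio

1238/777 ≈ 1.593. Nearest candidates are golden ratio (1.618, off by 0.025) and 5:3 (1.667, off by 0.074).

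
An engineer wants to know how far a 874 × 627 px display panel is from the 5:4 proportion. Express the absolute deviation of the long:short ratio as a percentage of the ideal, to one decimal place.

Ratio = 874 / 627 ≈ 1.3939.
Ideal 5:4 = 1.2500. |1.3939 − 1.2500| / 1.2500 ≈ 11.51% → 11.5%.

11.5%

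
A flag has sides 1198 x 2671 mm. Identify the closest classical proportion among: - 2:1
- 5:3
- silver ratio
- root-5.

Ratio = 2671 / 1198 ≈ 2.230.
Distances: 2:1 2.000 (Δ 0.230); 5:3 1.667 (Δ 0.563); silver ratio 2.414 (Δ 0.184); root-5 2.236 (Δ 0.006).

root-5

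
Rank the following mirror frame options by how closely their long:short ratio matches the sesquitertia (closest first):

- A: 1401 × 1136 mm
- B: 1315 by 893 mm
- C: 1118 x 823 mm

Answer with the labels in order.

C, A, B

A: 1401/1136 ≈ 1.233 → |1.233 − 1.333| = 0.100
B: 1315/893 ≈ 1.473 → |1.473 − 1.333| = 0.140
C: 1118/823 ≈ 1.358 → |1.358 − 1.333| = 0.025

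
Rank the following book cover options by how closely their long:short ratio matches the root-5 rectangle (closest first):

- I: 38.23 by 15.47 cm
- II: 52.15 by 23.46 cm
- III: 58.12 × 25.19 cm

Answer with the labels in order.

Ratios: I = 38.23 / 15.47 ≈ 2.471; II = 52.15 / 23.46 ≈ 2.223; III = 58.12 / 25.19 ≈ 2.307.
|Δ from 2.236|: I 0.235; II 0.013; III 0.071.

II, III, I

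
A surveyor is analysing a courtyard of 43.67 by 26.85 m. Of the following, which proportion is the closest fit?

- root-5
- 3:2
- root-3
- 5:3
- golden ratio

Ratio = 43.67 / 26.85 ≈ 1.626.
Distances: root-5 2.236 (Δ 0.610); 3:2 1.500 (Δ 0.126); root-3 1.732 (Δ 0.106); 5:3 1.667 (Δ 0.041); golden ratio 1.618 (Δ 0.008).

golden ratio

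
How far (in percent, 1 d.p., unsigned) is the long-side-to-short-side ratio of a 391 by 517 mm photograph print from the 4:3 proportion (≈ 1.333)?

Ratio = 517 / 391 ≈ 1.3223.
Ideal 4:3 ≈ 1.3333. |1.3223 − 1.3333| / 1.3333 ≈ 0.83% → 0.8%.

0.8%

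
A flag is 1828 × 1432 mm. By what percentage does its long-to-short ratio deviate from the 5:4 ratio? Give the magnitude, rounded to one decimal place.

2.1%

Ratio = 1828 / 1432 ≈ 1.2765.
Ideal 5:4 = 1.2500. |1.2765 − 1.2500| / 1.2500 ≈ 2.12% → 2.1%.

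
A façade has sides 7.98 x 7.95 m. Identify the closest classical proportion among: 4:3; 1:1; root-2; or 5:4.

1:1

Ratio = 7.98 / 7.95 ≈ 1.004.
Distances: 4:3 1.333 (Δ 0.329); 1:1 1.000 (Δ 0.004); root-2 1.414 (Δ 0.410); 5:4 1.250 (Δ 0.246).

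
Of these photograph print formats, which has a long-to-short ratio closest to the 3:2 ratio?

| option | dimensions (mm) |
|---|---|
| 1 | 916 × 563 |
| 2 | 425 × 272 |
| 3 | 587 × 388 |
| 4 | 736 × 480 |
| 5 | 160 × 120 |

3

Target 3:2 ≈ 1.500.
1: 1.627 (Δ0.127)  2: 1.562 (Δ0.062)  3: 1.513 (Δ0.013)  4: 1.533 (Δ0.033)  5: 1.333 (Δ0.167)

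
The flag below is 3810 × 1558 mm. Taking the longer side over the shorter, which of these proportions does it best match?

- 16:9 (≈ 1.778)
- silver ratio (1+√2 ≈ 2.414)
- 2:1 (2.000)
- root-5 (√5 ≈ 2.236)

Ratio = 3810 / 1558 ≈ 2.445.
Distances: 16:9 1.778 (Δ 0.667); silver ratio 2.414 (Δ 0.031); 2:1 2.000 (Δ 0.445); root-5 2.236 (Δ 0.209).

silver ratio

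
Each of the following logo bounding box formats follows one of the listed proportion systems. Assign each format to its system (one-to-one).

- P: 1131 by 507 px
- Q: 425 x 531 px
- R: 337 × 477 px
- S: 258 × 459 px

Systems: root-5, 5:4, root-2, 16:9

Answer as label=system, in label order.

P=root-5, Q=5:4, R=root-2, S=16:9

P = 1131/507 ≈ 2.231 → root-5 (2.236)
Q = 531/425 ≈ 1.249 → 5:4 (1.250)
R = 477/337 ≈ 1.415 → root-2 (1.414)
S = 459/258 ≈ 1.779 → 16:9 (1.778)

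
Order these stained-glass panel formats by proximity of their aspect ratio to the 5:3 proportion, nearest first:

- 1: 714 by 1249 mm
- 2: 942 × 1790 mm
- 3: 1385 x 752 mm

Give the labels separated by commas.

Ratios: 1 = 1249 / 714 ≈ 1.749; 2 = 1790 / 942 ≈ 1.900; 3 = 1385 / 752 ≈ 1.842.
|Δ from 1.667|: 1 0.082; 2 0.233; 3 0.175.

1, 3, 2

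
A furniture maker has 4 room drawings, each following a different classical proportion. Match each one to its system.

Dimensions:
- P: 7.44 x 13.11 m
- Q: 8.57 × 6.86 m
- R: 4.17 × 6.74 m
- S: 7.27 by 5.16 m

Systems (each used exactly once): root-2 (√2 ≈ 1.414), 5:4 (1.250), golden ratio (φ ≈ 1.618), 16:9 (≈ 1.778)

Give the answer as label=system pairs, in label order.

P=16:9, Q=5:4, R=golden ratio, S=root-2

Ratios: P ≈ 1.762; Q ≈ 1.249; R ≈ 1.616; S ≈ 1.409.
Targets: root-2 ≈ 1.414; 5:4 ≈ 1.250; golden ratio ≈ 1.618; 16:9 ≈ 1.778.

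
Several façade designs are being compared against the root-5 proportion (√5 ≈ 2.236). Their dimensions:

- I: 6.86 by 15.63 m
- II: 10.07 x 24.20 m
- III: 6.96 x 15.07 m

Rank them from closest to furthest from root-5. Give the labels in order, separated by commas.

Ratios: I = 15.63 / 6.86 ≈ 2.278; II = 24.20 / 10.07 ≈ 2.403; III = 15.07 / 6.96 ≈ 2.165.
|Δ from 2.236|: I 0.042; II 0.167; III 0.071.

I, III, II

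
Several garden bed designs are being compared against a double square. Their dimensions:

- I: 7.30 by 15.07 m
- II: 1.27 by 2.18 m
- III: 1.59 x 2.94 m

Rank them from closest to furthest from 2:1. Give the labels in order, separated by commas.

I, III, II

Ratios: I = 15.07 / 7.30 ≈ 2.064; II = 2.18 / 1.27 ≈ 1.717; III = 2.94 / 1.59 ≈ 1.849.
|Δ from 2.000|: I 0.064; II 0.283; III 0.151.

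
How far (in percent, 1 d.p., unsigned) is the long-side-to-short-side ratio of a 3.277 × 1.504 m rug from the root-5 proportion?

Ratio = 3.277 / 1.504 ≈ 2.1789.
Ideal root-5 ≈ 2.2361. |2.1789 − 2.2361| / 2.2361 ≈ 2.56% → 2.6%.

2.6%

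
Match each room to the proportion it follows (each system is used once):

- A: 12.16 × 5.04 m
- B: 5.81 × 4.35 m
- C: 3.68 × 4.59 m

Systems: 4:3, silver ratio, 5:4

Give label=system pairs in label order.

Ratios: A ≈ 2.413; B ≈ 1.336; C ≈ 1.247.
Targets: 4:3 ≈ 1.333; silver ratio ≈ 2.414; 5:4 ≈ 1.250.

A=silver ratio, B=4:3, C=5:4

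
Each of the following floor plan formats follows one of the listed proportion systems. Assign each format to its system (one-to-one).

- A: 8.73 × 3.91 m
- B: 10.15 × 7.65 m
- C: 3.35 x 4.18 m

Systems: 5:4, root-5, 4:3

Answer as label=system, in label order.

Ratios: A ≈ 2.233; B ≈ 1.327; C ≈ 1.248.
Targets: 5:4 ≈ 1.250; root-5 ≈ 2.236; 4:3 ≈ 1.333.

A=root-5, B=4:3, C=5:4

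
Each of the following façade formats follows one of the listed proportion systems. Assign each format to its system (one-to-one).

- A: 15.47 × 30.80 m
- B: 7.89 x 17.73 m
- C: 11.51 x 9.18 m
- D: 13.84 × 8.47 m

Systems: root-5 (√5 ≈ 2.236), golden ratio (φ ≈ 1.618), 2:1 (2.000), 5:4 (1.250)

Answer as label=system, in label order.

A=2:1, B=root-5, C=5:4, D=golden ratio

Ratios: A ≈ 1.991; B ≈ 2.247; C ≈ 1.254; D ≈ 1.634.
Targets: root-5 ≈ 2.236; golden ratio ≈ 1.618; 2:1 ≈ 2.000; 5:4 ≈ 1.250.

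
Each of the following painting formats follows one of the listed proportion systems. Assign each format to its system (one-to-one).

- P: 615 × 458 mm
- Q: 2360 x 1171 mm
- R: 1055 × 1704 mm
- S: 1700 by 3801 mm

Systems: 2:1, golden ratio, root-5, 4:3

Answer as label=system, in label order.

P = 615/458 ≈ 1.343 → 4:3 (1.333)
Q = 2360/1171 ≈ 2.015 → 2:1 (2.000)
R = 1704/1055 ≈ 1.615 → golden ratio (1.618)
S = 3801/1700 ≈ 2.236 → root-5 (2.236)

P=4:3, Q=2:1, R=golden ratio, S=root-5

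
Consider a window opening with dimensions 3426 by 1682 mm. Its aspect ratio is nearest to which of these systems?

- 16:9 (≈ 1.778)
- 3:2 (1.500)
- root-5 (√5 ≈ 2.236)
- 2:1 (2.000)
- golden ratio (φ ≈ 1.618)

3426/1682 ≈ 2.037. Nearest candidates are 2:1 (2.000, off by 0.037) and root-5 (2.236, off by 0.199).

2:1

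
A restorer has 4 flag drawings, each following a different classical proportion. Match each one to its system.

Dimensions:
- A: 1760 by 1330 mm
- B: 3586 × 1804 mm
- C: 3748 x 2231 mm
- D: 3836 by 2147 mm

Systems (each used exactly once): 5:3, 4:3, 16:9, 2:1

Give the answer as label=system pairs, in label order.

Ratios: A ≈ 1.323; B ≈ 1.988; C ≈ 1.680; D ≈ 1.787.
Targets: 5:3 ≈ 1.667; 4:3 ≈ 1.333; 16:9 ≈ 1.778; 2:1 ≈ 2.000.

A=4:3, B=2:1, C=5:3, D=16:9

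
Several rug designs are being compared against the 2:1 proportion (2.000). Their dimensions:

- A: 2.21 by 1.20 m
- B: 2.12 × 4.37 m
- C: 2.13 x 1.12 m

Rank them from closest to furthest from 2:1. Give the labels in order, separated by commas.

Ratios: A = 2.21 / 1.20 ≈ 1.842; B = 4.37 / 2.12 ≈ 2.061; C = 2.13 / 1.12 ≈ 1.902.
|Δ from 2.000|: A 0.158; B 0.061; C 0.098.

B, C, A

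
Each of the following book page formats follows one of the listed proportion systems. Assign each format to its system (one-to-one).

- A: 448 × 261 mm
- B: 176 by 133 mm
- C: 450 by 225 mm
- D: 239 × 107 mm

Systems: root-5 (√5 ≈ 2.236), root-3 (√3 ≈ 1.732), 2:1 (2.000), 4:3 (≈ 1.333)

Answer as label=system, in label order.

Ratios: A ≈ 1.716; B ≈ 1.323; C ≈ 2.000; D ≈ 2.234.
Targets: root-5 ≈ 2.236; root-3 ≈ 1.732; 2:1 ≈ 2.000; 4:3 ≈ 1.333.

A=root-3, B=4:3, C=2:1, D=root-5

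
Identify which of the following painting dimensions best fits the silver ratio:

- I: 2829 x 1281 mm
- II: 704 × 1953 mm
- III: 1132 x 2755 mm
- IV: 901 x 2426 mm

III

Target silver ratio ≈ 2.414.
I: 2.208 (Δ0.206)  II: 2.774 (Δ0.360)  III: 2.434 (Δ0.020)  IV: 2.693 (Δ0.279)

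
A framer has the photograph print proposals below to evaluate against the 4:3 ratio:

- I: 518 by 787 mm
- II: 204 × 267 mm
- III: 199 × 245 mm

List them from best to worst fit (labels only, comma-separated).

II, III, I

Ratios: I = 787 / 518 ≈ 1.519; II = 267 / 204 ≈ 1.309; III = 245 / 199 ≈ 1.231.
|Δ from 1.333|: I 0.186; II 0.024; III 0.102.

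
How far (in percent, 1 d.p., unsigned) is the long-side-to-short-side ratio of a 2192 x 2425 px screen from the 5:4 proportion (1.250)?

Ratio = 2425 / 2192 ≈ 1.1063.
Ideal 5:4 = 1.2500. |1.1063 − 1.2500| / 1.2500 ≈ 11.50% → 11.5%.

11.5%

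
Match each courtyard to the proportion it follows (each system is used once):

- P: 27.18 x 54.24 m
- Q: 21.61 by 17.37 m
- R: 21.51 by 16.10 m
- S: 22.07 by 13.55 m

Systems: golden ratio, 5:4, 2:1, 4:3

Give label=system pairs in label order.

Ratios: P ≈ 1.996; Q ≈ 1.244; R ≈ 1.336; S ≈ 1.629.
Targets: golden ratio ≈ 1.618; 5:4 ≈ 1.250; 2:1 ≈ 2.000; 4:3 ≈ 1.333.

P=2:1, Q=5:4, R=4:3, S=golden ratio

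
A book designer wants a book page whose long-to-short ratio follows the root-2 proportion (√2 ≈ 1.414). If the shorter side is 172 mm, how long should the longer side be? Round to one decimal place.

243.2 mm

root-2 ≈ 1.41421.
Longer side = 172 × 1.41421 ≈ 243.244 → 243.2 mm.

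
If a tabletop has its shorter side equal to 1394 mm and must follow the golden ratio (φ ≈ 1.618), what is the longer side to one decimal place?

2255.5 mm

golden ratio ≈ 1.61803.
Longer side = 1394 × 1.61803 ≈ 2255.534 → 2255.5 mm.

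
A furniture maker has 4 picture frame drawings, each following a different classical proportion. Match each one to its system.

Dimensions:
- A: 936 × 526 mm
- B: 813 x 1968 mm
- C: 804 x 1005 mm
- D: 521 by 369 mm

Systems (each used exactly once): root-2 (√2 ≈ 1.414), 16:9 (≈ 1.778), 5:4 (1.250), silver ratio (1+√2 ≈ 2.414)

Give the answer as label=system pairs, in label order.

A=16:9, B=silver ratio, C=5:4, D=root-2

Ratios: A ≈ 1.779; B ≈ 2.421; C ≈ 1.250; D ≈ 1.412.
Targets: root-2 ≈ 1.414; 16:9 ≈ 1.778; 5:4 ≈ 1.250; silver ratio ≈ 2.414.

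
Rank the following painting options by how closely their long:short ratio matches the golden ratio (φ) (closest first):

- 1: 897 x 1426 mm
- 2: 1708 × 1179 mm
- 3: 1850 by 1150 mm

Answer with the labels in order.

3, 1, 2

Ratios: 1 = 1426 / 897 ≈ 1.590; 2 = 1708 / 1179 ≈ 1.449; 3 = 1850 / 1150 ≈ 1.609.
|Δ from 1.618|: 1 0.028; 2 0.169; 3 0.009.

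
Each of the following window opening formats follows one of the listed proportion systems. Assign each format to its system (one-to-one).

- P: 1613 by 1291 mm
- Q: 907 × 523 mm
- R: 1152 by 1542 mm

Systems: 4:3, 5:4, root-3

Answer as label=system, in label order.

P = 1613/1291 ≈ 1.249 → 5:4 (1.250)
Q = 907/523 ≈ 1.734 → root-3 (1.732)
R = 1542/1152 ≈ 1.339 → 4:3 (1.333)

P=5:4, Q=root-3, R=4:3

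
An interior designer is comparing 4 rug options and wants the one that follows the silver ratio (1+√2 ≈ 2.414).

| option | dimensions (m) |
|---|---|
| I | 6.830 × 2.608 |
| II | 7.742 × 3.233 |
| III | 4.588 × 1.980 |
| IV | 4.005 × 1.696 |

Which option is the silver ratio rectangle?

II

Ratios (long/short): I ≈ 2.619; II ≈ 2.395; III ≈ 2.317; IV ≈ 2.361.
silver ratio ≈ 2.414; option II is nearest (Δ 0.019).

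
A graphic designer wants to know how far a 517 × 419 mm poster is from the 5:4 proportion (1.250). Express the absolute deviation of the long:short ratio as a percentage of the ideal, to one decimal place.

Ratio = 517 / 419 ≈ 1.2339.
Ideal 5:4 = 1.2500. |1.2339 − 1.2500| / 1.2500 ≈ 1.29% → 1.3%.

1.3%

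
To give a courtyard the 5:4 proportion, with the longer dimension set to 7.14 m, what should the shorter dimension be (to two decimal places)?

5.71 m

5:4 = 1.25000.
Shorter side = 7.14 ÷ 1.25000 ≈ 5.7120 → 5.71 m.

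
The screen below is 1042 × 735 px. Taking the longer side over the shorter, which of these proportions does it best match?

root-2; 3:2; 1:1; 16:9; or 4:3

root-2

Ratio = 1042 / 735 ≈ 1.418.
Distances: root-2 1.414 (Δ 0.004); 3:2 1.500 (Δ 0.082); 1:1 1.000 (Δ 0.418); 16:9 1.778 (Δ 0.360); 4:3 1.333 (Δ 0.085).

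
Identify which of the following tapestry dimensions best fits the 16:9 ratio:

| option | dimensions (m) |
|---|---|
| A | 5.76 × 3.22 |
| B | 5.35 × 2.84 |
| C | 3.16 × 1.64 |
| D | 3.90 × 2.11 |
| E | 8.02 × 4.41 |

Ratios (long/short): A ≈ 1.789; B ≈ 1.884; C ≈ 1.927; D ≈ 1.848; E ≈ 1.819.
16:9 ≈ 1.778; option A is nearest (Δ 0.011).

A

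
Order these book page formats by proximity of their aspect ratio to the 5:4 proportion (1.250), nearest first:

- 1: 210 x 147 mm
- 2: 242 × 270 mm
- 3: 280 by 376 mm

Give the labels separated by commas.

3, 2, 1

Ratios: 1 = 210 / 147 ≈ 1.429; 2 = 270 / 242 ≈ 1.116; 3 = 376 / 280 ≈ 1.343.
|Δ from 1.250|: 1 0.179; 2 0.134; 3 0.093.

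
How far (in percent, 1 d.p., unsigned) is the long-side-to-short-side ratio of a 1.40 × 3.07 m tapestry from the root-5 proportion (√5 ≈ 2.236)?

Ratio = 3.07 / 1.40 ≈ 2.1929.
Ideal root-5 ≈ 2.2361. |2.1929 − 2.2361| / 2.2361 ≈ 1.93% → 1.9%.

1.9%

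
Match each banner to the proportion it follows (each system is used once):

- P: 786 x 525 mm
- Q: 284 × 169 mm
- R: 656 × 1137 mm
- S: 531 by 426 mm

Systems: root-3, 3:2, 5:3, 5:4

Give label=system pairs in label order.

P=3:2, Q=5:3, R=root-3, S=5:4

P = 786/525 ≈ 1.497 → 3:2 (1.500)
Q = 284/169 ≈ 1.680 → 5:3 (1.667)
R = 1137/656 ≈ 1.733 → root-3 (1.732)
S = 531/426 ≈ 1.246 → 5:4 (1.250)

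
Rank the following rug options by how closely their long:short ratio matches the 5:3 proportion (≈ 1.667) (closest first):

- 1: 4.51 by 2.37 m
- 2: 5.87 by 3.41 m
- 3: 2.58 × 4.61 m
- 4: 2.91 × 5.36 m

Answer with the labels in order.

Ratios: 1 = 4.51 / 2.37 ≈ 1.903; 2 = 5.87 / 3.41 ≈ 1.721; 3 = 4.61 / 2.58 ≈ 1.787; 4 = 5.36 / 2.91 ≈ 1.842.
|Δ from 1.667|: 1 0.236; 2 0.054; 3 0.120; 4 0.175.

2, 3, 4, 1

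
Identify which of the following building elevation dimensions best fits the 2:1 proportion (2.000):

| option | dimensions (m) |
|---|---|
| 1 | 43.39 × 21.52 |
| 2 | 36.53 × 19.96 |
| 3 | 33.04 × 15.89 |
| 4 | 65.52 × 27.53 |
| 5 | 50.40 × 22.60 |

1

Ratios (long/short): 1 ≈ 2.016; 2 ≈ 1.830; 3 ≈ 2.079; 4 ≈ 2.380; 5 ≈ 2.230.
2:1 ≈ 2.000; option 1 is nearest (Δ 0.016).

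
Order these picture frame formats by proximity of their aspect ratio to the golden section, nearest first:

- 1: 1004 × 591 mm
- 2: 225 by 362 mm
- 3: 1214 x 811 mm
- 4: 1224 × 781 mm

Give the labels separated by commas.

1: 1004/591 ≈ 1.699 → |1.699 − 1.618| = 0.081
2: 362/225 ≈ 1.609 → |1.609 − 1.618| = 0.009
3: 1214/811 ≈ 1.497 → |1.497 − 1.618| = 0.121
4: 1224/781 ≈ 1.567 → |1.567 − 1.618| = 0.051

2, 4, 1, 3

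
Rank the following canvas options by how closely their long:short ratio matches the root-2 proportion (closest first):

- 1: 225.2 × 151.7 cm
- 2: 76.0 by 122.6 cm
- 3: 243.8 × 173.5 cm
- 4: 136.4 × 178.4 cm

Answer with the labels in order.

3, 1, 4, 2

1: 225.2/151.7 ≈ 1.485 → |1.485 − 1.414| = 0.071
2: 122.6/76.0 ≈ 1.613 → |1.613 − 1.414| = 0.199
3: 243.8/173.5 ≈ 1.405 → |1.405 − 1.414| = 0.009
4: 178.4/136.4 ≈ 1.308 → |1.308 − 1.414| = 0.106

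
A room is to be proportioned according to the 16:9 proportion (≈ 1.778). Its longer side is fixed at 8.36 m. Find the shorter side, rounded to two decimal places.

16:9 ≈ 1.77778.
Shorter side = 8.36 ÷ 1.77778 ≈ 4.7025 → 4.70 m.

4.70 m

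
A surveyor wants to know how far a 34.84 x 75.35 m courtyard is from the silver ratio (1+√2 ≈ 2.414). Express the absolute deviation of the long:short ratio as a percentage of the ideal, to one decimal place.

Ratio = 75.35 / 34.84 ≈ 2.1627.
Ideal silver ratio ≈ 2.4142. |2.1627 − 2.4142| / 2.4142 ≈ 10.42% → 10.4%.

10.4%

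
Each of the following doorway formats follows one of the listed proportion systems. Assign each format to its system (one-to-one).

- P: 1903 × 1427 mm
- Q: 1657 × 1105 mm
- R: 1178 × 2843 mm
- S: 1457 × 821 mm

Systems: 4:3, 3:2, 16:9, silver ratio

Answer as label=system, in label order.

Ratios: P ≈ 1.334; Q ≈ 1.500; R ≈ 2.413; S ≈ 1.775.
Targets: 4:3 ≈ 1.333; 3:2 ≈ 1.500; 16:9 ≈ 1.778; silver ratio ≈ 2.414.

P=4:3, Q=3:2, R=silver ratio, S=16:9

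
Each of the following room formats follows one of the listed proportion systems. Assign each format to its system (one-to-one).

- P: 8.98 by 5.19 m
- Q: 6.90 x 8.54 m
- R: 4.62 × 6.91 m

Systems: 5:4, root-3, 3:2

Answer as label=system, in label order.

P = 8.98/5.19 ≈ 1.730 → root-3 (1.732)
Q = 8.54/6.90 ≈ 1.238 → 5:4 (1.250)
R = 6.91/4.62 ≈ 1.496 → 3:2 (1.500)

P=root-3, Q=5:4, R=3:2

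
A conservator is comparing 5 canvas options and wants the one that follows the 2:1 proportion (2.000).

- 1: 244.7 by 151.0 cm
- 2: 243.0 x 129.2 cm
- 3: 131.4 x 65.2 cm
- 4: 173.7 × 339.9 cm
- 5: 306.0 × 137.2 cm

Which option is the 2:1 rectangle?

3

Ratios (long/short): 1 ≈ 1.621; 2 ≈ 1.881; 3 ≈ 2.015; 4 ≈ 1.957; 5 ≈ 2.230.
2:1 ≈ 2.000; option 3 is nearest (Δ 0.015).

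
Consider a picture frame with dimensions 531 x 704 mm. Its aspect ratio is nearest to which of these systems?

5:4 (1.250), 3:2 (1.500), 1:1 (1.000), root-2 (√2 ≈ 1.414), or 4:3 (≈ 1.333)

4:3

Ratio = 704 / 531 ≈ 1.326.
Distances: 5:4 1.250 (Δ 0.076); 3:2 1.500 (Δ 0.174); 1:1 1.000 (Δ 0.326); root-2 1.414 (Δ 0.088); 4:3 1.333 (Δ 0.007).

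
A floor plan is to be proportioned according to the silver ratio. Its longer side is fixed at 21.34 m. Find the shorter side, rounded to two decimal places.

silver ratio ≈ 2.41421.
Shorter side = 21.34 ÷ 2.41421 ≈ 8.8393 → 8.84 m.

8.84 m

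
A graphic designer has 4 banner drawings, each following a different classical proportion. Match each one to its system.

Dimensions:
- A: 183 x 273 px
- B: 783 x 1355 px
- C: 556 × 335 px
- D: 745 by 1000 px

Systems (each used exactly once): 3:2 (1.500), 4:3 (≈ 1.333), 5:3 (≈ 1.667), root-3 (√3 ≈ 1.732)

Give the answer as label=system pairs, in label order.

A=3:2, B=root-3, C=5:3, D=4:3

A = 273/183 ≈ 1.492 → 3:2 (1.500)
B = 1355/783 ≈ 1.731 → root-3 (1.732)
C = 556/335 ≈ 1.660 → 5:3 (1.667)
D = 1000/745 ≈ 1.342 → 4:3 (1.333)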